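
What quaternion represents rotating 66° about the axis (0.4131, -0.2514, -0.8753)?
0.8387 + 0.225i - 0.1369j - 0.4767k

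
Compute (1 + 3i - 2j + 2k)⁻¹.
0.0556 - 0.1667i + 0.1111j - 0.1111k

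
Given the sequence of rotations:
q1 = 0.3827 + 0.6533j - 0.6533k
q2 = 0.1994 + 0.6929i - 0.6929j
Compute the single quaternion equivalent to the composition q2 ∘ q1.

q2 · q1 = 0.529 + 0.7178i + 0.3178j + 0.3224k
0.529 + 0.7178i + 0.3178j + 0.3224k


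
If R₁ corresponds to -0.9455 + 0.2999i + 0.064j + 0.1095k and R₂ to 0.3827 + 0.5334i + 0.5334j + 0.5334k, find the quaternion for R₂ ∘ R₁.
-0.6144 - 0.3653i - 0.3783j - 0.5883k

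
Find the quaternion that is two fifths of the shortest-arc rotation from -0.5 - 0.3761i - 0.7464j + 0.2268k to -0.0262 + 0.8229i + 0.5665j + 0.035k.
-0.3092 - 0.6003i - 0.7259j + 0.1302k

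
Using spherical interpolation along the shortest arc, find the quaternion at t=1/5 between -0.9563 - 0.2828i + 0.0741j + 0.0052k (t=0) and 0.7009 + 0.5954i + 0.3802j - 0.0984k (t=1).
-0.9329 - 0.3586i - 0.0203j + 0.0252k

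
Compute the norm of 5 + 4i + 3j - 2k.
√54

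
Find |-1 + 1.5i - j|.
2.062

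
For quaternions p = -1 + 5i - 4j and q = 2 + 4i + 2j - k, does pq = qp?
No: pq = -14 + 10i - 5j + 27k ≠ -14 + 2i - 15j - 25k = qp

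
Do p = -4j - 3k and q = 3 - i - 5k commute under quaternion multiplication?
No: pq = -15 + 20i - 9j - 13k ≠ -15 - 20i - 15j - 5k = qp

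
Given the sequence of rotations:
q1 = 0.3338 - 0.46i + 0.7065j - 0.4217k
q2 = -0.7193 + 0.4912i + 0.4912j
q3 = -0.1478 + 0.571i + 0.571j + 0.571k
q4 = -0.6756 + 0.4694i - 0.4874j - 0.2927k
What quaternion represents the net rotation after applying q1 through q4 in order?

q2 · q1 = -0.3612 + 0.2877i - 0.1371j + 0.8763k
q3 · q2 · q1 = -0.533 + 0.3299i - 0.5221j - 0.5783k
q4 · q3 · q2 · q1 = -0.2185 - 0.344i + 0.7874j + 0.4624k
-0.2185 - 0.344i + 0.7874j + 0.4624k


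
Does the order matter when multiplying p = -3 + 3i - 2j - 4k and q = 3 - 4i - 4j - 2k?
Yes: pq = -13 + 9i + 28j - 26k ≠ -13 + 33i - 16j + 14k = qp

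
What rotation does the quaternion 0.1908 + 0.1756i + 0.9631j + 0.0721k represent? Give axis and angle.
axis = (0.1789, 0.9811, 0.0734), θ = 158°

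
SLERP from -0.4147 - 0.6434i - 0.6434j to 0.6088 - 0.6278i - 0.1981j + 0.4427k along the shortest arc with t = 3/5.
0.2298 - 0.7866i - 0.4742j + 0.3219k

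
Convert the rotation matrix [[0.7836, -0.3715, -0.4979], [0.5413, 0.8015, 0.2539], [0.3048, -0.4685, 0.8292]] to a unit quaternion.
0.9239 - 0.1955i - 0.2172j + 0.247k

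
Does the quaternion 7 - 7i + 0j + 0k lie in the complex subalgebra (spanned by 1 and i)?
Yes. The quaternion 7 - 7i has j- and k-coefficients y = z = 0, so it lies in the complex subalgebra spanned by 1 and i.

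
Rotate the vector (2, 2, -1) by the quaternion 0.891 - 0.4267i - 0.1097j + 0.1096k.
(1.989, 1.065, -1.977)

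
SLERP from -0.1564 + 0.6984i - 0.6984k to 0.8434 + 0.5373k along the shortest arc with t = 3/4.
-0.7343 + 0.2081i - 0.6462k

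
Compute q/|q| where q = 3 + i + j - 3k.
0.6708 + 0.2236i + 0.2236j - 0.6708k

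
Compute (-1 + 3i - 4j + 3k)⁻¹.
-0.0286 - 0.0857i + 0.1143j - 0.0857k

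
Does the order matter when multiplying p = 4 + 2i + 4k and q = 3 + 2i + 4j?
Yes: pq = 8 - 2i + 24j + 20k ≠ 8 + 30i + 8j + 4k = qp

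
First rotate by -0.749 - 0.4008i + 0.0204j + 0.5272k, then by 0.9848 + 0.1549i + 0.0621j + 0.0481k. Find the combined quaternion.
-0.7022 - 0.479i - 0.1274j + 0.5112k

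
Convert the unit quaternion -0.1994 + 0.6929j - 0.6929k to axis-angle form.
axis = (0, √2/2, -√2/2), θ = 203°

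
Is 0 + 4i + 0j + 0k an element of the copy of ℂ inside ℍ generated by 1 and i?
Yes. The quaternion 4i has j- and k-coefficients y = z = 0, so it lies in the complex subalgebra spanned by 1 and i.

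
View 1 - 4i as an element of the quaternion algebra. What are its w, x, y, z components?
1 - 4i + 0j + 0k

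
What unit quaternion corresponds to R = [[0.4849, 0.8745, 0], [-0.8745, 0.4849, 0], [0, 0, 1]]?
0.8617 - 0.5075k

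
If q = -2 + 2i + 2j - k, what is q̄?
-2 - 2i - 2j + k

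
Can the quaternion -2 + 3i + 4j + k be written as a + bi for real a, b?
No. The quaternion -2 + 3i + 4j + k has j-coefficient y = 4 and k-coefficient z = 1, not both zero, so it does not lie in the complex subalgebra spanned by 1 and i.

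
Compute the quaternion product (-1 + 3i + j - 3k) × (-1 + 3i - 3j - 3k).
-14 - 18i + 2j - 6k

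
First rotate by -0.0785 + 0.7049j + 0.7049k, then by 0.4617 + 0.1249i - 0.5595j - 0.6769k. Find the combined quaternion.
0.8353 + 0.073i + 0.2813j + 0.4666k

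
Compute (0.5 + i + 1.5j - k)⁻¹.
0.1111 - 0.2222i - 0.3333j + 0.2222k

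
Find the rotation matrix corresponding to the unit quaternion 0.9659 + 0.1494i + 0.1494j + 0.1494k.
[[0.9107, -0.244, 0.3333], [0.3333, 0.9107, -0.244], [-0.244, 0.3333, 0.9107]]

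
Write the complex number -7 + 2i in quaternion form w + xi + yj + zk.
-7 + 2i + 0j + 0k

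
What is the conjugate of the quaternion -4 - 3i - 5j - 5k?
-4 + 3i + 5j + 5k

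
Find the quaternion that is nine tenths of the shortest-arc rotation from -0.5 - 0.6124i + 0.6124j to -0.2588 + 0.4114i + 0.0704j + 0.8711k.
0.1783 - 0.4932i + 0.0225j - 0.8511k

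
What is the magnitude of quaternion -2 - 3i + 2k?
√17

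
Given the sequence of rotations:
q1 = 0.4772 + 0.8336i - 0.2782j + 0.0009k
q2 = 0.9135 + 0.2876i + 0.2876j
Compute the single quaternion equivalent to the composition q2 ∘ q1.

q2 · q1 = 0.2762 + 0.899i - 0.1172j - 0.3189k
0.2762 + 0.899i - 0.1172j - 0.3189k


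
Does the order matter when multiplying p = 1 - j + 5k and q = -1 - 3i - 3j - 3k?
Yes: pq = 11 + 15i - 17j - 11k ≠ 11 - 21i + 13j - 5k = qp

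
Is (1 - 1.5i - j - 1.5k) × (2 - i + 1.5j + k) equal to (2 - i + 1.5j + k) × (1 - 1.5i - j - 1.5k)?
No: pq = 3.5 - 2.75i + 2.5j - 5.25k ≠ 3.5 - 5.25i - 3.5j + 1.25k = qp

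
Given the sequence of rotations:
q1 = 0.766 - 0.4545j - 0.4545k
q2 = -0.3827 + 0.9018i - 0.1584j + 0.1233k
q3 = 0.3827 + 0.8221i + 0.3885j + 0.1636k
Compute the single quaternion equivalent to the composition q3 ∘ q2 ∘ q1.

q2 · q1 = -0.3091 + 0.8188i + 0.4625j - 0.1415k
q3 · q2 · q1 = -0.948 - 0.0714i + 0.3072j - 0.0426k
-0.948 - 0.0714i + 0.3072j - 0.0426k


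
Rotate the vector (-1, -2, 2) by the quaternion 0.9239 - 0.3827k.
(-2.121, -0.707, 2)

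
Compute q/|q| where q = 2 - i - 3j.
0.5345 - 0.2673i - 0.8018j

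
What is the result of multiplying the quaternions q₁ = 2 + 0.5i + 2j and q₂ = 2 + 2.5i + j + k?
0.75 + 8i + 5.5j - 2.5k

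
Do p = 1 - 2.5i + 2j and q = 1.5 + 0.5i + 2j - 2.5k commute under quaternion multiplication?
No: pq = -1.25 - 8.25i - 1.25j - 8.5k ≠ -1.25 + 1.75i + 11.25j + 3.5k = qp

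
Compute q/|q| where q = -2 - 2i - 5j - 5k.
-0.2626 - 0.2626i - 0.6565j - 0.6565k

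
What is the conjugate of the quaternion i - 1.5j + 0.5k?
-i + 1.5j - 0.5k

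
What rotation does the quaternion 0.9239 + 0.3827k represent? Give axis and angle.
axis = (0, 0, 1), θ = π/4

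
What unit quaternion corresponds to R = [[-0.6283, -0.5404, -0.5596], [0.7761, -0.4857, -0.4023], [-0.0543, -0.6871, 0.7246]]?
0.3907 - 0.1822i - 0.3233j + 0.8424k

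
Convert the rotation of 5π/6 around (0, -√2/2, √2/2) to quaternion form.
0.2588 - 0.683j + 0.683k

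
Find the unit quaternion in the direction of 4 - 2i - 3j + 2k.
0.6963 - 0.3482i - 0.5222j + 0.3482k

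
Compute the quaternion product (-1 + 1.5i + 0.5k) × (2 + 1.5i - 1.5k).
-3.5 + 1.5i + 3j + 2.5k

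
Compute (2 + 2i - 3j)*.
2 - 2i + 3j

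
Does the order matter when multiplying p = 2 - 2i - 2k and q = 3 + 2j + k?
Yes: pq = 8 - 2i + 6j - 8k ≠ 8 - 10i + 2j = qp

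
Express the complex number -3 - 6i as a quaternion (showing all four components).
-3 - 6i + 0j + 0k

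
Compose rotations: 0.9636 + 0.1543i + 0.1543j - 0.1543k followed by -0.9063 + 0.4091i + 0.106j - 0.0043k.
-0.9535 + 0.2387i + 0.0248j + 0.1825k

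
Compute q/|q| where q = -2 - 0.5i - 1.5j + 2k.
-0.6172 - 0.1543i - 0.4629j + 0.6172k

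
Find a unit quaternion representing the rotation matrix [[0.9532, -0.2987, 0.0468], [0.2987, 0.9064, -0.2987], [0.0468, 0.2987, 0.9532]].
0.9763 + 0.153i + 0.153k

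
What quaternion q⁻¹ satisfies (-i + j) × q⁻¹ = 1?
0.5i - 0.5j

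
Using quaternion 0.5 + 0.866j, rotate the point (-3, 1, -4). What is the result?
(-1.964, 1, 4.598)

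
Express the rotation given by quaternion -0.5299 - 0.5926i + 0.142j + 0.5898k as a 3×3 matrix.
[[0.2639, 0.4568, -0.8495], [-0.7934, -0.3981, -0.4605], [-0.5485, 0.7955, 0.2573]]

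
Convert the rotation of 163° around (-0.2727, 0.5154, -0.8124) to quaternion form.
0.1478 - 0.2697i + 0.5097j - 0.8035k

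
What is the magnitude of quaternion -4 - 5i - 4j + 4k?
√73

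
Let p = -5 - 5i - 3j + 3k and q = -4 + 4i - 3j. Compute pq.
31 + 9i + 39j + 15k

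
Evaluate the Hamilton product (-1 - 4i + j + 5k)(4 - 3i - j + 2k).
-25 - 6i - 2j + 25k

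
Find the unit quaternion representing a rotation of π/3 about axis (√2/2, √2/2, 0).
0.866 + 0.3536i + 0.3536j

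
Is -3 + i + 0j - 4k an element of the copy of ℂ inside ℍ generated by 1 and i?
No. The quaternion -3 + i - 4k has j-coefficient y = 0 and k-coefficient z = -4, not both zero, so it does not lie in the complex subalgebra spanned by 1 and i.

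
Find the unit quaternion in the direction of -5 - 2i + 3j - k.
-0.8006 - 0.3203i + 0.4804j - 0.1601k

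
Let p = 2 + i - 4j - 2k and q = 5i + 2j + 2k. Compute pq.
7 + 6i - 8j + 26k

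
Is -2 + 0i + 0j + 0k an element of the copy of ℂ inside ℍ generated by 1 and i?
Yes. The quaternion -2 has j- and k-coefficients y = z = 0, so it lies in the complex subalgebra spanned by 1 and i.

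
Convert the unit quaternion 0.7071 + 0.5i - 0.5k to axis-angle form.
axis = (√2/2, 0, -√2/2), θ = π/2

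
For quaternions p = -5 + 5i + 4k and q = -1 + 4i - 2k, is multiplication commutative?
No: pq = -7 - 25i + 26j + 6k ≠ -7 - 25i - 26j + 6k = qp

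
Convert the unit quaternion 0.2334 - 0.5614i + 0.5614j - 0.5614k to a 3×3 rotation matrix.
[[-0.2607, -0.3683, 0.8924], [-0.8924, -0.2607, -0.3683], [0.3683, -0.8924, -0.2607]]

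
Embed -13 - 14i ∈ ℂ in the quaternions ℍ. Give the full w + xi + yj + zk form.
-13 - 14i + 0j + 0k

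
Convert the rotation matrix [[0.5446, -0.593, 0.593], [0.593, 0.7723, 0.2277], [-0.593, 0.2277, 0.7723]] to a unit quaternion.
0.8788 + 0.3374j + 0.3374k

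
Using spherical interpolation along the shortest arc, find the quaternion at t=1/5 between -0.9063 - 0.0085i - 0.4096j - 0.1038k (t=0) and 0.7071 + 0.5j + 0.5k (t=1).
-0.8805 - 0.0069i - 0.4353j - 0.1875k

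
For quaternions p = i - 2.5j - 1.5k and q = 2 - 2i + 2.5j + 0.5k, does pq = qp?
No: pq = 9 + 4.5i - 2.5j - 5.5k ≠ 9 - 0.5i - 7.5j - 0.5k = qp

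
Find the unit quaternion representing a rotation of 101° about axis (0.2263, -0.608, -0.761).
0.6361 + 0.1746i - 0.4691j - 0.5872k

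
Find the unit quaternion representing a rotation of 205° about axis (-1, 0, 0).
-0.2164 - 0.9763i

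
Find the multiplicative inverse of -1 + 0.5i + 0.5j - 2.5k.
-0.129 - 0.0645i - 0.0645j + 0.3226k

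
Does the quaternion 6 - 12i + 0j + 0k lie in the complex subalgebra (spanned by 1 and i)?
Yes. The quaternion 6 - 12i has j- and k-coefficients y = z = 0, so it lies in the complex subalgebra spanned by 1 and i.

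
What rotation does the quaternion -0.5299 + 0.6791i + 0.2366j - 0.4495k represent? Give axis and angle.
axis = (0.8008, 0.279, -0.53), θ = 244°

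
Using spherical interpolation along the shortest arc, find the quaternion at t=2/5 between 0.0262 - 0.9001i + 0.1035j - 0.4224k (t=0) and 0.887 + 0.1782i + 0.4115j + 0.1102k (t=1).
-0.4647 - 0.7849i - 0.1458j - 0.3829k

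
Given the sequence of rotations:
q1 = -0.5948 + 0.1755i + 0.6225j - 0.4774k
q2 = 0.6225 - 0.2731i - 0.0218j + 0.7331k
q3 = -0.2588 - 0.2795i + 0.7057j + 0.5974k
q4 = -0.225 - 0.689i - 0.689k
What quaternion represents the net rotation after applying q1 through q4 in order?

q2 · q1 = 0.0412 - 0.1743i + 0.3988j - 0.8994k
q3 · q2 · q1 = 0.1965 - 0.8394i - 0.4296j + 0.2689k
q4 · q3 · q2 · q1 = -0.4373 - 0.2425i + 0.8603j + 0.1001k
-0.4373 - 0.2425i + 0.8603j + 0.1001k


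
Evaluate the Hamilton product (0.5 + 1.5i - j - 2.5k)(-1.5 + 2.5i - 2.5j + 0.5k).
-5.75 - 7.75i - 6.75j + 2.75k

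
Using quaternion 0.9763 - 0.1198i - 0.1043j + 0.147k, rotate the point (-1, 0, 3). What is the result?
(-1.652, 0.298, 2.68)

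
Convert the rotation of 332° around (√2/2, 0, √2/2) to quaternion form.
-0.9703 + 0.1711i + 0.1711k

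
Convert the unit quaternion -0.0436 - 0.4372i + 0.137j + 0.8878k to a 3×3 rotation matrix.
[[-0.6139, -0.0424, -0.7882], [-0.1972, -0.9587, 0.2051], [-0.7643, 0.2814, 0.5802]]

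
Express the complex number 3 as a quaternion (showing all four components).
3 + 0i + 0j + 0k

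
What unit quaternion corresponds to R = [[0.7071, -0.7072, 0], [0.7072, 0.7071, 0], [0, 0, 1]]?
0.9239 + 0.3827k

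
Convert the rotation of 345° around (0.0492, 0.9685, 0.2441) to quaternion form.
-0.9914 + 0.0064i + 0.1264j + 0.0319k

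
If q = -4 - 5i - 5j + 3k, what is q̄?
-4 + 5i + 5j - 3k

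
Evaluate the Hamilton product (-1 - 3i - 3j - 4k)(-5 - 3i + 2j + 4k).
18 + 14i + 37j + k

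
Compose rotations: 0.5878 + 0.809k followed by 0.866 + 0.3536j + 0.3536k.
0.223 + 0.2861i + 0.2078j + 0.9084k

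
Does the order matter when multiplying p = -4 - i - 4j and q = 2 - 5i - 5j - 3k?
Yes: pq = -33 + 30i + 9j - 3k ≠ -33 + 6i + 15j + 27k = qp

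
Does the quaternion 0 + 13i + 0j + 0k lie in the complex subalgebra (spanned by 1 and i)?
Yes. The quaternion 13i has j- and k-coefficients y = z = 0, so it lies in the complex subalgebra spanned by 1 and i.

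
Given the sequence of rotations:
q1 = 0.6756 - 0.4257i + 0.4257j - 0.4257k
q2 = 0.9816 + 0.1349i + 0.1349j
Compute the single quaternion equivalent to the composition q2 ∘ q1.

q2 · q1 = 0.6632 - 0.3842i + 0.5664j - 0.303k
0.6632 - 0.3842i + 0.5664j - 0.303k


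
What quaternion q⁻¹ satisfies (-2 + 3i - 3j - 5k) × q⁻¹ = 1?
-0.0426 - 0.0638i + 0.0638j + 0.1064k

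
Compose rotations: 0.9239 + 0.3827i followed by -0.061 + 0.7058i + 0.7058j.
-0.3265 + 0.6287i + 0.6521j - 0.2701k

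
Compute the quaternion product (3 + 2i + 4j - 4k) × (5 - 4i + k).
27 + 2i + 34j - k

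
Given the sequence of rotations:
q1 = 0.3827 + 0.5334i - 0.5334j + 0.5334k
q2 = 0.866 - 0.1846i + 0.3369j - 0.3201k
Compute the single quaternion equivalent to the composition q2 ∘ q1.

q2 · q1 = 0.7803 + 0.4002i - 0.4053j + 0.2582k
0.7803 + 0.4002i - 0.4053j + 0.2582k


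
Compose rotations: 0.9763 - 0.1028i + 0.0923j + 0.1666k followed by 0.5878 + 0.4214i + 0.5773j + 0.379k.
0.5008 + 0.4122i + 0.5087j + 0.5662k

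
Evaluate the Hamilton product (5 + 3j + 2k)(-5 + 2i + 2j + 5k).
-41 + 21i - j + 9k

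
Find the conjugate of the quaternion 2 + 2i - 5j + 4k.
2 - 2i + 5j - 4k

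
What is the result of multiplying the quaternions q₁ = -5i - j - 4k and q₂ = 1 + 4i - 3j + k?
21 - 18i - 12j + 15k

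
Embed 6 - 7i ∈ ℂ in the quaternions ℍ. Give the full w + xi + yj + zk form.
6 - 7i + 0j + 0k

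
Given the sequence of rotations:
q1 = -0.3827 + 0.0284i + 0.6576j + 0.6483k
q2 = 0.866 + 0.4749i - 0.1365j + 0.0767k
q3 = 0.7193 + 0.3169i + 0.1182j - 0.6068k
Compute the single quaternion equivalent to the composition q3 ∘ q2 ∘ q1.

q2 · q1 = -0.3049 - 0.2961i + 0.316j + 0.8482k
q3 · q2 · q1 = 0.3519 - 0.0176i + 0.1021j + 0.9303k
0.3519 - 0.0176i + 0.1021j + 0.9303k


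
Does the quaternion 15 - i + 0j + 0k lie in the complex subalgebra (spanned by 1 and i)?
Yes. The quaternion 15 - i has j- and k-coefficients y = z = 0, so it lies in the complex subalgebra spanned by 1 and i.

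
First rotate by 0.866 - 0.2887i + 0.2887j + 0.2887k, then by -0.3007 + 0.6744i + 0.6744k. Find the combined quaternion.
-0.2604 + 0.4761i - 0.4762j + 0.6919k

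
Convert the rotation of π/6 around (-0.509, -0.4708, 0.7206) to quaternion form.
0.9659 - 0.1317i - 0.1219j + 0.1865k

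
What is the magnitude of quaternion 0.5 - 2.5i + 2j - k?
3.391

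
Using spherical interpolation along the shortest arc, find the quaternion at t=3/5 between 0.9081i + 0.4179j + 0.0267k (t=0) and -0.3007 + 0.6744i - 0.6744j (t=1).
-0.2149 + 0.9378i - 0.2722j + 0.0134k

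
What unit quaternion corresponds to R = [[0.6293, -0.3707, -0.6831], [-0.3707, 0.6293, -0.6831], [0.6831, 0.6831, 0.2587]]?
0.7933 + 0.4305i - 0.4305j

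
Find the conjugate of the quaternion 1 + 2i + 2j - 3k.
1 - 2i - 2j + 3k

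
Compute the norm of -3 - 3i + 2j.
√22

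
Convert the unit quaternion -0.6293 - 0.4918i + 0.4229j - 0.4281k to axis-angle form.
axis = (-0.6328, 0.5442, -0.5509), θ = 258°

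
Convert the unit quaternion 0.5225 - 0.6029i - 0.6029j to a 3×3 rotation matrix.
[[0.273, 0.727, -0.63], [0.727, 0.273, 0.63], [0.63, -0.63, -0.454]]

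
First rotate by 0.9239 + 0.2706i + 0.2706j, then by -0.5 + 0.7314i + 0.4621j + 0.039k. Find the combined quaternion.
-0.7849 + 0.5299i + 0.3022j + 0.1089k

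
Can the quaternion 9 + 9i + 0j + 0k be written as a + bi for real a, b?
Yes. The quaternion 9 + 9i has j- and k-coefficients y = z = 0, so it lies in the complex subalgebra spanned by 1 and i.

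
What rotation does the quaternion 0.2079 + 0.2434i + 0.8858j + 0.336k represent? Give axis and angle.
axis = (0.2488, 0.9056, 0.3435), θ = 156°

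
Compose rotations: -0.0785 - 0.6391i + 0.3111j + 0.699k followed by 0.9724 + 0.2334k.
-0.2395 - 0.6941i + 0.1533j + 0.6614k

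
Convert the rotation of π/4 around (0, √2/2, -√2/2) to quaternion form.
0.9239 + 0.2706j - 0.2706k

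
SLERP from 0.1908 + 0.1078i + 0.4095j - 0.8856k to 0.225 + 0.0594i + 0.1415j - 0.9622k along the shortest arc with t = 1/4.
0.2009 + 0.0964i + 0.3448j - 0.9118k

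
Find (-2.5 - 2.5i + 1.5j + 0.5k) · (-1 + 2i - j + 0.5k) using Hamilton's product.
8.75 - 1.25i + 3.25j - 2.25k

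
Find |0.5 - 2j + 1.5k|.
2.55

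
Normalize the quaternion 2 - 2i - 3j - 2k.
0.4364 - 0.4364i - 0.6547j - 0.4364k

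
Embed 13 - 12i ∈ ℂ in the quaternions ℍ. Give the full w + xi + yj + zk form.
13 - 12i + 0j + 0k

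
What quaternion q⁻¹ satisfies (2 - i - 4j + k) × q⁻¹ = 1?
0.0909 + 0.0455i + 0.1818j - 0.0455k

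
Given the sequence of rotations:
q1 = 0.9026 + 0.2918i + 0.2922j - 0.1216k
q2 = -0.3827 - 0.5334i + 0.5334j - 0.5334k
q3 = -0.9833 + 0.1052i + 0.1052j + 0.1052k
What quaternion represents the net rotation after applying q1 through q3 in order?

q2 · q1 = -0.4105 - 0.5021i + 0.1491j - 0.7464k
q3 · q2 · q1 = 0.5193 + 0.3563i - 0.1641j + 0.7593k
0.5193 + 0.3563i - 0.1641j + 0.7593k


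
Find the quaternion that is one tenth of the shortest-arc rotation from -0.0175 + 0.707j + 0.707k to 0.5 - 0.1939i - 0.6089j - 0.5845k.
-0.0685 + 0.0204i + 0.7066j + 0.704k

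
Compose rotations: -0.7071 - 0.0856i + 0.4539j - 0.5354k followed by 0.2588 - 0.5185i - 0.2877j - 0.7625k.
-0.505 + 0.8446i + 0.1086j + 0.1406k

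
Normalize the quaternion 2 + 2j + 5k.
0.3482 + 0.3482j + 0.8704k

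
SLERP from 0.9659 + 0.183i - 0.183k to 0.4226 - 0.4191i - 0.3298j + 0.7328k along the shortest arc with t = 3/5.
0.8302 - 0.2161i - 0.2467j + 0.4508k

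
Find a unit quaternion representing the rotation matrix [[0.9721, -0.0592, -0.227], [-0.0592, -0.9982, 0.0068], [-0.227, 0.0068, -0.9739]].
0.993i - 0.0298j - 0.1143k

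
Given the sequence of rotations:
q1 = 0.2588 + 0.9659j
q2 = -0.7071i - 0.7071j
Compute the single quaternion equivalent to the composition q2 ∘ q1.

q2 · q1 = 0.683 - 0.183i - 0.183j - 0.683k
0.683 - 0.183i - 0.183j - 0.683k


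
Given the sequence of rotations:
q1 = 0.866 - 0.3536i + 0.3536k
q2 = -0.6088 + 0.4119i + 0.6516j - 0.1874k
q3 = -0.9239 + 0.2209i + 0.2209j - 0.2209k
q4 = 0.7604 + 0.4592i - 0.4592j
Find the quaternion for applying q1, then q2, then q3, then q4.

q2 · q1 = -0.3153 + 0.8024i + 0.4849j - 0.1472k
q3 · q2 · q1 = -0.0256 - 0.7364i - 0.6624j + 0.1355k
q4 · q3 · q2 · q1 = 0.0145 - 0.6339i - 0.5542j - 0.5393k
0.0145 - 0.6339i - 0.5542j - 0.5393k


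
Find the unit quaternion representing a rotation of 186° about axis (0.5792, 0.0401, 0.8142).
-0.0523 + 0.5784i + 0.04j + 0.8131k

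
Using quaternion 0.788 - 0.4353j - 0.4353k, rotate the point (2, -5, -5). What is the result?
(0.484, -6.372, -3.628)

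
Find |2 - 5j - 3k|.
√38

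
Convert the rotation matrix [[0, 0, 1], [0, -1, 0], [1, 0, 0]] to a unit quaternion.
0.7071i + 0.7071k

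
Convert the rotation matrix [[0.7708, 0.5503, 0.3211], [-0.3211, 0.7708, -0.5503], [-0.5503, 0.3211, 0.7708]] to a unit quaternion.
0.91 + 0.2394i + 0.2394j - 0.2394k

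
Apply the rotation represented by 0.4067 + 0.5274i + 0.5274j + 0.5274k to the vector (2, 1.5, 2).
(1.936, 2.056, 1.507)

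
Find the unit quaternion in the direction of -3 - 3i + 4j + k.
-0.5071 - 0.5071i + 0.6761j + 0.169k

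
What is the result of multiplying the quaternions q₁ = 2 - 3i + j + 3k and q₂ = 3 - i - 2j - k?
8 - 6i - 7j + 14k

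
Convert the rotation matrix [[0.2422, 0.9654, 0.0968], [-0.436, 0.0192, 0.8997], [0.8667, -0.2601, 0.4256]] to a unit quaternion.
0.6494 - 0.4465i - 0.2964j - 0.5395k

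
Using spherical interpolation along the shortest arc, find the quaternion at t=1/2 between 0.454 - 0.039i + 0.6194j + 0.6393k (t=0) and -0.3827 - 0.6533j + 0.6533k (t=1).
0.5491 - 0.0256i + 0.8353j - 0.0092k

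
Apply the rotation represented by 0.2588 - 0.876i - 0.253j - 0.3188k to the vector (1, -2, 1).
(-0.12, 2.369, 0.611)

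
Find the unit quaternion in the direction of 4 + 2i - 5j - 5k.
0.4781 + 0.239i - 0.5976j - 0.5976k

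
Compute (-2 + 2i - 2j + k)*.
-2 - 2i + 2j - k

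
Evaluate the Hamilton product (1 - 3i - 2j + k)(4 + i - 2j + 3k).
-15i + 15k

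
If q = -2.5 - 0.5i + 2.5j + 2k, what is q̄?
-2.5 + 0.5i - 2.5j - 2k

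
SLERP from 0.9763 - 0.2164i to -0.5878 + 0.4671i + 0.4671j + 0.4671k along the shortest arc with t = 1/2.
0.8546 - 0.3734i - 0.2552j - 0.2552k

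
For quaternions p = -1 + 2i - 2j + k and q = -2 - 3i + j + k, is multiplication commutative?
No: pq = 9 - 4i - 2j - 7k ≠ 9 + 2i + 8j + k = qp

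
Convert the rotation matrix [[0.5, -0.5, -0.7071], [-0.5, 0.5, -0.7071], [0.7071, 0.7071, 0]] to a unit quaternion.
0.7071 + 0.5i - 0.5j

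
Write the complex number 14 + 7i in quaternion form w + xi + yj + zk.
14 + 7i + 0j + 0k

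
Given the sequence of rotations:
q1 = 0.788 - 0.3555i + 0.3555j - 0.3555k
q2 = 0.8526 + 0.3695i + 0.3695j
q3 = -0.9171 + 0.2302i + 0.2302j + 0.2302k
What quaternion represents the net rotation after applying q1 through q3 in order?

q2 · q1 = 0.6718 - 0.1433i + 0.7256j - 0.0404k
q3 · q2 · q1 = -0.7409 + 0.1097i - 0.5345j + 0.3917k
-0.7409 + 0.1097i - 0.5345j + 0.3917k


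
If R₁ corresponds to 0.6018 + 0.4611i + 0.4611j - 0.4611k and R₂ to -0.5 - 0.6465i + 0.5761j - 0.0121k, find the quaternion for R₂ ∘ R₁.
-0.274 - 0.8797i - 0.1875j - 0.3405k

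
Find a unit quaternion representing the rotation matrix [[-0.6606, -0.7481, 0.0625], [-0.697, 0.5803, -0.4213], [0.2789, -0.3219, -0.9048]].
-0.061 - 0.4074i + 0.8868j - 0.2095k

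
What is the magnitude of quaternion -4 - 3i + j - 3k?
√35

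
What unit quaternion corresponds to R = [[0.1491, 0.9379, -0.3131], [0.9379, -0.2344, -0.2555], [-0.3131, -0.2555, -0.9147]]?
0.758i + 0.6187j - 0.2065k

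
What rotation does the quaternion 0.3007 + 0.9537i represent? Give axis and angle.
axis = (1, 0, 0), θ = 145°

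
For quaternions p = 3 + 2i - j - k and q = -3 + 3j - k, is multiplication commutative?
No: pq = -7 - 2i + 14j + 6k ≠ -7 - 10i + 10j - 6k = qp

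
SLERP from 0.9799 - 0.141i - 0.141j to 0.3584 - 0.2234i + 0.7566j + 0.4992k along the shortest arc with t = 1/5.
0.9708 - 0.1853i + 0.075j + 0.1326k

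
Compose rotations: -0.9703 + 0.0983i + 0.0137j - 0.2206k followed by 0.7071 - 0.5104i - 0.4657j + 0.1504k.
-0.5964 + 0.6654i + 0.3637j - 0.2631k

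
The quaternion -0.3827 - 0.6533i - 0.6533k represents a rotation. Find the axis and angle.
axis = (-√2/2, 0, -√2/2), θ = 5π/4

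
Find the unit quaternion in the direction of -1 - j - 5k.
-0.1925 - 0.1925j - 0.9623k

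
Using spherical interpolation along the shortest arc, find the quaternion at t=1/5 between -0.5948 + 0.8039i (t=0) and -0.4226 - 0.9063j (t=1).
-0.6477 + 0.7218i - 0.2437j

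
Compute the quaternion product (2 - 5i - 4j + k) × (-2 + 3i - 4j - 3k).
-2 + 32i - 12j + 24k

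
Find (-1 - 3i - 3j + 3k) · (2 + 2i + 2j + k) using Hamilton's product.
7 - 17i + j + 5k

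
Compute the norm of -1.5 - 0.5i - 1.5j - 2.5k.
√11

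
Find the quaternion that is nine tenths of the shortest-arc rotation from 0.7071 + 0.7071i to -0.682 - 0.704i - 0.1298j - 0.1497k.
0.6858 + 0.7056i + 0.117j + 0.1349k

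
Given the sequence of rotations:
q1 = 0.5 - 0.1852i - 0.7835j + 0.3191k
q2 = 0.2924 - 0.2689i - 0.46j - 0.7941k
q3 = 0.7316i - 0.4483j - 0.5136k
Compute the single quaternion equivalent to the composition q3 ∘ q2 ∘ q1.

q2 · q1 = -0.0106 - 0.9576i - 0.2262j - 0.1783k
q3 · q2 · q1 = 0.5076 - 0.044i + 0.627j - 0.5893k
0.5076 - 0.044i + 0.627j - 0.5893k


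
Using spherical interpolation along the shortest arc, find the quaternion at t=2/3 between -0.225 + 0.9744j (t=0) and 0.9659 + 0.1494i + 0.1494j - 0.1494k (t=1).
-0.9226 - 0.126i + 0.3421j + 0.126k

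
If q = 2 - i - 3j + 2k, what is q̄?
2 + i + 3j - 2k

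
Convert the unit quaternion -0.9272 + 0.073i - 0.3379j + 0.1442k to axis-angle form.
axis = (0.1949, -0.9021, 0.385), θ = 316°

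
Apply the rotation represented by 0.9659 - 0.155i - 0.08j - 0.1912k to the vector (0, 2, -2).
(0.979, 1.098, -2.416)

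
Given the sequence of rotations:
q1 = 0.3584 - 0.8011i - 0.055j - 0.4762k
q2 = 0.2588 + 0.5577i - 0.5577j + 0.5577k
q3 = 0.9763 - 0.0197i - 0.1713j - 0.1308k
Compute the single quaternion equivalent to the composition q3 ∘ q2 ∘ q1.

q2 · q1 = 0.7744 + 0.2888i - 0.3953j - 0.4008k
q3 · q2 · q1 = 0.6416 + 0.2837i - 0.5643j - 0.4353k
0.6416 + 0.2837i - 0.5643j - 0.4353k


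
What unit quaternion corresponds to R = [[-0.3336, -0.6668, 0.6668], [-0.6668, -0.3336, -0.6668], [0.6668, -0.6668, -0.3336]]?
0.5774i - 0.5774j + 0.5774k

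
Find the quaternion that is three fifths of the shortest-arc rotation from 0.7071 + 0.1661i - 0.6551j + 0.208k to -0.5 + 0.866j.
0.5945 + 0.068i - 0.7967j + 0.0851k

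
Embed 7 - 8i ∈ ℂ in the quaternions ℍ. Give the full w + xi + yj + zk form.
7 - 8i + 0j + 0k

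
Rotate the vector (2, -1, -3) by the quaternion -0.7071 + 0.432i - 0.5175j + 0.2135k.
(-1.857, -3.204, -0.536)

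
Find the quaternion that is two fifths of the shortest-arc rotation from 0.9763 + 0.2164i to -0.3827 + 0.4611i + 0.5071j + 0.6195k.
0.9078 - 0.0795i - 0.2608j - 0.3186k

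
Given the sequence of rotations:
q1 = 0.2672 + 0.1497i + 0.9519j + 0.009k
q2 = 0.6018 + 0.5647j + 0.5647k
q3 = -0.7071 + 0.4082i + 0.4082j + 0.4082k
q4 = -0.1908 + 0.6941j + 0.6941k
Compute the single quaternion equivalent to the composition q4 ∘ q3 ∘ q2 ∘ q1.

q2 · q1 = -0.3818 - 0.4424i + 0.8083j + 0.0718k
q3 · q2 · q1 = 0.0913 - 0.1437i - 0.9373j + 0.3039k
q4 · q3 · q2 · q1 = 0.4222 + 0.8889i + 0.1425j + 0.1051k
0.4222 + 0.8889i + 0.1425j + 0.1051k


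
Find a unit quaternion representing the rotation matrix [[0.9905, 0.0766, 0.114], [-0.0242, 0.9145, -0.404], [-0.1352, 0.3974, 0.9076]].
0.9763 + 0.2052i + 0.0638j - 0.0258k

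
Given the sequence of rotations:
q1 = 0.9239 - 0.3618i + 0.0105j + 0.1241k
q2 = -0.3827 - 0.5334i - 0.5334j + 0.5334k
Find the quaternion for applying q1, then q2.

q2 · q1 = -0.6072 - 0.4261i - 0.6236j + 0.2467k
-0.6072 - 0.4261i - 0.6236j + 0.2467k


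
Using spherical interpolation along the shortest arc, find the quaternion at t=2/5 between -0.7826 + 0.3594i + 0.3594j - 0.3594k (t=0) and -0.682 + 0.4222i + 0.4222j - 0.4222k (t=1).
-0.7443 + 0.3856i + 0.3856j - 0.3856k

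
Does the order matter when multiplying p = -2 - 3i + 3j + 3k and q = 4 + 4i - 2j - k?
Yes: pq = 13 - 17i + 25j + 8k ≠ 13 - 23i + 7j + 20k = qp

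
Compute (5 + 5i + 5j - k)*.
5 - 5i - 5j + k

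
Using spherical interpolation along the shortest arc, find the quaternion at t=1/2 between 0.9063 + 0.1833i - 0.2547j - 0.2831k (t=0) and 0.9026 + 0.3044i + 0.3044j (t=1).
0.9544 + 0.2573i + 0.0262j - 0.1494k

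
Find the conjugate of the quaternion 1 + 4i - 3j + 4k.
1 - 4i + 3j - 4k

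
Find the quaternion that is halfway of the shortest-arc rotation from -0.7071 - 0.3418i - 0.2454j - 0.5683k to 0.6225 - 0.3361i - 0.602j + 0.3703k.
-0.798 - 0.0034i + 0.214j - 0.5633k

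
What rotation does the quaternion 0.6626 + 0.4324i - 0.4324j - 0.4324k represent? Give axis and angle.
axis = (√3/3, -√3/3, -√3/3), θ = 97°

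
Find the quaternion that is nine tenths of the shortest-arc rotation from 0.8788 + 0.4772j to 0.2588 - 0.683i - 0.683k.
0.3691 - 0.6555i + 0.0655j - 0.6555k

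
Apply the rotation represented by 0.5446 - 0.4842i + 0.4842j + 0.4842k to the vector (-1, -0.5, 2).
(0.553, 1.903, 1.15)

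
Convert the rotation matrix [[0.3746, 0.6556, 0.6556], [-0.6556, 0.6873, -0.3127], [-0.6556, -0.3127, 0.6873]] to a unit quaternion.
0.829 + 0.3954j - 0.3954k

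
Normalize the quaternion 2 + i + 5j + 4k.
0.2949 + 0.1474i + 0.7372j + 0.5898k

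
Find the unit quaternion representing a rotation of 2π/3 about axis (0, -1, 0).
0.5 - 0.866j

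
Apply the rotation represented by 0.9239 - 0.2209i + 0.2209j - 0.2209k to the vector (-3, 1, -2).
(-3.115, 1.701, -1.184)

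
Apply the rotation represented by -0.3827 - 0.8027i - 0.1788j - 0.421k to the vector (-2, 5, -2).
(-2.965, -3.507, 3.452)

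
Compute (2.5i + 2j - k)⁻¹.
-0.2222i - 0.1778j + 0.0889k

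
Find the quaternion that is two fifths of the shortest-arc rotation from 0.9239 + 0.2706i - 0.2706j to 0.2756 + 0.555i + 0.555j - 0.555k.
0.8202 + 0.4862i + 0.0894j - 0.2878k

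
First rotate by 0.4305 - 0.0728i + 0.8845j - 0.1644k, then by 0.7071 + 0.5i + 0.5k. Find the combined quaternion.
0.423 - 0.2785i + 0.6712j + 0.5413k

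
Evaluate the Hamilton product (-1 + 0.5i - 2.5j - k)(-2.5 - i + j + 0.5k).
6 - 0.5i + 6j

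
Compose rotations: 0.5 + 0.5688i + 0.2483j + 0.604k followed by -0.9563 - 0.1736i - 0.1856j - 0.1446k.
-0.246 - 0.7069i - 0.3076j - 0.5874k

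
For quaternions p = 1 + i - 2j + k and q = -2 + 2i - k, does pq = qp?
No: pq = -3 + 2i + 7j + k ≠ -3 - 2i + j - 7k = qp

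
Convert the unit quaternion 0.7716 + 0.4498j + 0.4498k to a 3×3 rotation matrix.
[[0.1907, -0.6941, 0.6941], [0.6941, 0.5954, 0.4046], [-0.6941, 0.4046, 0.5954]]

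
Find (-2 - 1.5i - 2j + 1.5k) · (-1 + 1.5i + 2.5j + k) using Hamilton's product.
7.75 - 7.25i + 0.75j - 4.25k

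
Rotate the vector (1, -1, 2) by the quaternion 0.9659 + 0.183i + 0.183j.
(1.573, -1.573, 1.025)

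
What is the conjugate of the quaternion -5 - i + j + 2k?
-5 + i - j - 2k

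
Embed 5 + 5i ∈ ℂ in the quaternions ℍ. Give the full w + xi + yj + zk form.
5 + 5i + 0j + 0k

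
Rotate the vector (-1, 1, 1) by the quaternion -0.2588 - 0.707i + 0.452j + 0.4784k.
(-1.436, 0.496, 0.833)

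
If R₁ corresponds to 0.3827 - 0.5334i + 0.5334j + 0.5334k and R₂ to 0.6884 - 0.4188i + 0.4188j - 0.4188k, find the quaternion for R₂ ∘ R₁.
0.0401 - 0.0807i + 0.9742j + 0.2069k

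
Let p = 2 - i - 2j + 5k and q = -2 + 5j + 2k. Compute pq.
-4 - 27i + 16j - 11k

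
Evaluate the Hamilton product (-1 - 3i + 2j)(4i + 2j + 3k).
8 + 2i + 7j - 17k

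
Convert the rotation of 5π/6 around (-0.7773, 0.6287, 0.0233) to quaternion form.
0.2588 - 0.7508i + 0.6073j + 0.0225k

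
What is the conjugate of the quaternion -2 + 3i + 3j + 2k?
-2 - 3i - 3j - 2k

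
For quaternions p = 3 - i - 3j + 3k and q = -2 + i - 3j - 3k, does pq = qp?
No: pq = -5 + 23i - 3j - 9k ≠ -5 - 13i - 3j - 21k = qp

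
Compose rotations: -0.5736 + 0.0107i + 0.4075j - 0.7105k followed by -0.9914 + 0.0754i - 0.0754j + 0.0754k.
0.6522 - 0.031i - 0.3064j + 0.6927k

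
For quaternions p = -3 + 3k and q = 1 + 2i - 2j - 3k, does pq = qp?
No: pq = 6 + 12j + 12k ≠ 6 - 12i + 12k = qp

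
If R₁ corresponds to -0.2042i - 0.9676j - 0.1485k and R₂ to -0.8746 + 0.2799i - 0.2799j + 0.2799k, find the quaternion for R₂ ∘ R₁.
-0.1721 + 0.491i + 0.8307j - 0.1981k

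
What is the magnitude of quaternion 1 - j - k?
√3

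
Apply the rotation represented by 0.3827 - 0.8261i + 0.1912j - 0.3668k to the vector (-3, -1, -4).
(-4.948, 0.456, 1.146)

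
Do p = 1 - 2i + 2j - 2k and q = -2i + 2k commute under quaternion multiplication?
No: pq = 2i + 8j + 6k ≠ -6i - 8j - 2k = qp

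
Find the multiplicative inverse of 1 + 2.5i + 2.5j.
0.0741 - 0.1852i - 0.1852j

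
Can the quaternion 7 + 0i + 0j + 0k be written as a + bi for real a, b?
Yes. The quaternion 7 has j- and k-coefficients y = z = 0, so it lies in the complex subalgebra spanned by 1 and i.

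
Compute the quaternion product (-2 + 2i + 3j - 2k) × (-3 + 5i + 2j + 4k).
-2 - 31j - 13k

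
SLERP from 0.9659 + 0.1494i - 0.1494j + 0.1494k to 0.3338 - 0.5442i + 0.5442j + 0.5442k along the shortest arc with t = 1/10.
0.9712 + 0.069i - 0.069j + 0.2174k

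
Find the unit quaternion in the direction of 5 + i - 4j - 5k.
0.6108 + 0.1222i - 0.4887j - 0.6108k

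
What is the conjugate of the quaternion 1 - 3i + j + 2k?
1 + 3i - j - 2k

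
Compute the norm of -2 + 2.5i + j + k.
3.5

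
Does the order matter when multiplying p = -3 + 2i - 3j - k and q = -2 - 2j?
Yes: pq = -6i + 12j - 2k ≠ -2i + 12j + 6k = qp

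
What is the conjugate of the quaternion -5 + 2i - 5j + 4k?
-5 - 2i + 5j - 4k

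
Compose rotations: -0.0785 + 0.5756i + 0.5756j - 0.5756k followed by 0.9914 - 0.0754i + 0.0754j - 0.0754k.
-0.1212 + 0.5766i + 0.4779j - 0.6515k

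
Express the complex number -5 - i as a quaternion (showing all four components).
-5 - i + 0j + 0k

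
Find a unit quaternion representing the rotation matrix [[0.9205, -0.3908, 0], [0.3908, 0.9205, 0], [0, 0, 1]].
0.9799 + 0.1994k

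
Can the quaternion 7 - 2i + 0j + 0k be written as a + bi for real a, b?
Yes. The quaternion 7 - 2i has j- and k-coefficients y = z = 0, so it lies in the complex subalgebra spanned by 1 and i.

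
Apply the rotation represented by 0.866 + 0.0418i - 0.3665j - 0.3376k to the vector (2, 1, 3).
(-0.428, 0.063, 3.717)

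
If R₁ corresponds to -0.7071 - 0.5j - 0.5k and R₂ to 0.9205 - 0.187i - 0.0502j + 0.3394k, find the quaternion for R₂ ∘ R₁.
-0.5063 + 0.327i - 0.5183j - 0.6067k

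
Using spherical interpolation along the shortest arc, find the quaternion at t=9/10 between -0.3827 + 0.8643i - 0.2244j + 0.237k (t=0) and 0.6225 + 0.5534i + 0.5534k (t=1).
0.5396 + 0.6338i - 0.0287j + 0.5535k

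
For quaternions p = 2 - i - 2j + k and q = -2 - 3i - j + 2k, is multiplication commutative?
No: pq = -11 - 7i + j - 3k ≠ -11 - i + 3j + 7k = qp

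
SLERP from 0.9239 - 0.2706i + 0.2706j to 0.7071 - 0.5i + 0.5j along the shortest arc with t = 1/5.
0.891 - 0.321i + 0.321j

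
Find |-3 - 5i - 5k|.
√59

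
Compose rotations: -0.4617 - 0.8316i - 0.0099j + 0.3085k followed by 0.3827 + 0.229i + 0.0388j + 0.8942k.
-0.2617 - 0.4032i - 0.836j - 0.2648k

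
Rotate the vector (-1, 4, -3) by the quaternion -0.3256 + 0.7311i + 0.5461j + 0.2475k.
(3.539, -3.643, 0.456)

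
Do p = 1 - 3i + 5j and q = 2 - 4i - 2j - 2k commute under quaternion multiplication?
No: pq = -20i + 2j + 24k ≠ 14j - 28k = qp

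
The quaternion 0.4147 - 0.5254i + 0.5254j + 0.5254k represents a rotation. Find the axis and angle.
axis = (-√3/3, √3/3, √3/3), θ = 131°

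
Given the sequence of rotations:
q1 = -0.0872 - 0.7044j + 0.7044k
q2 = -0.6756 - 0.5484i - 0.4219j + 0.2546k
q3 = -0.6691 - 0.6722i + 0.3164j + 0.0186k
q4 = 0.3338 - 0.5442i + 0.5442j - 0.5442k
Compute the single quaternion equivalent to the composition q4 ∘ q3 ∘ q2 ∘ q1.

q2 · q1 = -0.4176 - 0.07i + 0.899j - 0.1118k
q3 · q2 · q1 = -0.05 + 0.2755i - 0.8101j - 0.5151k
q4 · q3 · q2 · q1 = 0.2938 - 0.602i - 0.7279j + 0.1462k
0.2938 - 0.602i - 0.7279j + 0.1462k


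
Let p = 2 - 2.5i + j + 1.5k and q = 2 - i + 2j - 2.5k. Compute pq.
3.25 - 12.5i - 1.75j - 6k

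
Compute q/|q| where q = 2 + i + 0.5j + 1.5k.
0.7303 + 0.3651i + 0.1826j + 0.5477k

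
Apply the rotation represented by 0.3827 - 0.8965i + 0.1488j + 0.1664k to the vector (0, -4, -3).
(2.13, 0.444, 4.502)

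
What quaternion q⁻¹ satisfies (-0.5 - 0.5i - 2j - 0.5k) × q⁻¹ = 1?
-0.1053 + 0.1053i + 0.4211j + 0.1053k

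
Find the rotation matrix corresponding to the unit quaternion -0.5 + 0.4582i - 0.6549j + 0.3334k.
[[-0.0801, -0.2668, 0.9604], [-0.9336, 0.3578, 0.0215], [-0.3494, -0.8949, -0.2777]]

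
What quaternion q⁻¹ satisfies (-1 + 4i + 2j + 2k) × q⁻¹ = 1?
-0.04 - 0.16i - 0.08j - 0.08k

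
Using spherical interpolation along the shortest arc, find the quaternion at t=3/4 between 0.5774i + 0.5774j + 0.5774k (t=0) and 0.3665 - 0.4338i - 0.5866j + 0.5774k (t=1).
-0.3157 + 0.5661i + 0.6977j - 0.305k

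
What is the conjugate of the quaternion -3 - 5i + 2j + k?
-3 + 5i - 2j - k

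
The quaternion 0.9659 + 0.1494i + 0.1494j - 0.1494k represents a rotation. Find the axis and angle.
axis = (√3/3, √3/3, -√3/3), θ = π/6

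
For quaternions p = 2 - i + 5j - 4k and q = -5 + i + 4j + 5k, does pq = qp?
No: pq = -9 + 48i - 16j + 21k ≠ -9 - 34i - 18j + 39k = qp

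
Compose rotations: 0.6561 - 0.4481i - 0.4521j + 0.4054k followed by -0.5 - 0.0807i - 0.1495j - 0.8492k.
-0.0875 - 0.2734i + 0.5412j - 0.7904k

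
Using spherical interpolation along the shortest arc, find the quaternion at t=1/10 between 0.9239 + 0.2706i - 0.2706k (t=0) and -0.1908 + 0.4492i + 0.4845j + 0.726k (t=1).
0.9103 + 0.1981i - 0.0657j - 0.3575k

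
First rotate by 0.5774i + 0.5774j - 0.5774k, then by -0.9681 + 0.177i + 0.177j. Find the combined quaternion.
-0.2044 - 0.6612i - 0.4568j + 0.559k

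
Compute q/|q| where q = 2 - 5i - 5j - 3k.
0.252 - 0.6299i - 0.6299j - 0.378k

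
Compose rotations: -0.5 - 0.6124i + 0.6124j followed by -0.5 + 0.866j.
-0.2803 + 0.3062i - 0.7392j + 0.5303k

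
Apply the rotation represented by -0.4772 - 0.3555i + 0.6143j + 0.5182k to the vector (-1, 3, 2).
(-1.444, 2.157, 2.695)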